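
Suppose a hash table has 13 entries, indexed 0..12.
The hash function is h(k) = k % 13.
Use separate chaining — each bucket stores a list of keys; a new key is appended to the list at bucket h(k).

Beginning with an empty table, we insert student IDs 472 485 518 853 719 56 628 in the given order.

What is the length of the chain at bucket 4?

5

472 → bucket 4
485 → bucket 4 (collision)
518 → bucket 11
853 → bucket 8
719 → bucket 4 (collision)
56 → bucket 4 (collision)
628 → bucket 4 (collision)
Final buckets:
0: ∅
1: ∅
2: ∅
3: ∅
4: 472 -> 485 -> 719 -> 56 -> 628
5: ∅
6: ∅
7: ∅
8: 853
9: ∅
10: ∅
11: 518
12: ∅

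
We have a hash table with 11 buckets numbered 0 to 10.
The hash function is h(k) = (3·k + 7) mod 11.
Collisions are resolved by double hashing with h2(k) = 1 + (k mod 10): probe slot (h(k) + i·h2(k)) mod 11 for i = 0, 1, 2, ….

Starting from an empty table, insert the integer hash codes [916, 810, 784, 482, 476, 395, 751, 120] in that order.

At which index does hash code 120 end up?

9

916: h=5 => slot 5
810: h=6 => slot 6
784: h=5, h2=5, probe 5,10 => slot 10
482: h=1 => slot 1
476: h=5, h2=7, probe 5,1,8 => slot 8
395: h=4 => slot 4
751: h=5, h2=2, probe 5,7 => slot 7
120: h=4, h2=1, probe 4,5,6,7,8,9 => slot 9
Table: [-, 482, -, -, 395, 916, 810, 751, 476, 120, 784]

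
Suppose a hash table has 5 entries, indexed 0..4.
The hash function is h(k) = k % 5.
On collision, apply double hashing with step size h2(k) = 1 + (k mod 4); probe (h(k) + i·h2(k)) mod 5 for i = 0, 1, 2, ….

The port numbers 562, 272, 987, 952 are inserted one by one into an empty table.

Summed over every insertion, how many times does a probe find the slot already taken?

562: h=2 → slot 2
272: h=2, h2=1, probe 2,3 → slot 3
987: h=2, h2=4, probe 2,1 → slot 1
952: h=2, h2=1, probe 2,3,4 → slot 4
Table: [_, 987, 562, 272, 952]

4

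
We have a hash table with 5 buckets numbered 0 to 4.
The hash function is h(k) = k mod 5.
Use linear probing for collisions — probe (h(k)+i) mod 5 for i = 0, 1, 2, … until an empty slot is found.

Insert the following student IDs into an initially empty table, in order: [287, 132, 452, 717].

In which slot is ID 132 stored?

Insert 287: h=2, slot 2 empty → index 2.
Insert 132: h=2, slot 2 occupied → index 3.
Insert 452: h=2, slots 2,3 occupied → index 4.
Insert 717: h=2, slots 2,3,4 occupied → index 0.
Table: [717, ∅, 287, 132, 452]

3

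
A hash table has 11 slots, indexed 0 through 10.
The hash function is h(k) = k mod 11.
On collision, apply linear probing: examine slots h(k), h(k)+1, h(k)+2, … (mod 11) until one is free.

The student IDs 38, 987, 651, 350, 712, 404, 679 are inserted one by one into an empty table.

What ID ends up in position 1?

Insert 38: h=5, slot 5 empty => index 5.
Insert 987: h=8, slot 8 empty => index 8.
Insert 651: h=2, slot 2 empty => index 2.
Insert 350: h=9, slot 9 empty => index 9.
Insert 712: h=8, slots 8,9 occupied => index 10.
Insert 404: h=8, slots 8,9,10 occupied => index 0.
Insert 679: h=8, slots 8,9,10,0 occupied => index 1.
Table: [404, 679, 651, ., ., 38, ., ., 987, 350, 712]

679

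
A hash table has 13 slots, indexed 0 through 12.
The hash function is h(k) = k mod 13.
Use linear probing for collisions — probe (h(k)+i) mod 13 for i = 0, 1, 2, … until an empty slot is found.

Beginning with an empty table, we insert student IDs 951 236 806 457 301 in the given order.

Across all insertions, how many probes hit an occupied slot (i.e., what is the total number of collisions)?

6

951: h=2 -> slot 2
236: h=2, probe 2,3 -> slot 3
806: h=0 -> slot 0
457: h=2, probe 2,3,4 -> slot 4
301: h=2, probe 2,3,4,5 -> slot 5
Table: [806, ∅, 951, 236, 457, 301, ∅, ∅, ∅, ∅, ∅, ∅, ∅]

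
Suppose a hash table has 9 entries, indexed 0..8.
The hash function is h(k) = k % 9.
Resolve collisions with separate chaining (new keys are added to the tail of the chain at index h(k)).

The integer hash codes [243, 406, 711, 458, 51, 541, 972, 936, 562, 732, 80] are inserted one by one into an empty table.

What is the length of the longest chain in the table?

4

Insert 243: h=0, bucket 0 empty → new chain.
Insert 406: h=1, bucket 1 empty → new chain.
Insert 711: h=0, bucket 0 nonempty → append to chain.
Insert 458: h=8, bucket 8 empty → new chain.
Insert 51: h=6, bucket 6 empty → new chain.
Insert 541: h=1, bucket 1 nonempty → append to chain.
Insert 972: h=0, bucket 0 nonempty → append to chain.
Insert 936: h=0, bucket 0 nonempty → append to chain.
Insert 562: h=4, bucket 4 empty → new chain.
Insert 732: h=3, bucket 3 empty → new chain.
Insert 80: h=8, bucket 8 nonempty → append to chain.
Final buckets:
0: 243 -> 711 -> 972 -> 936
1: 406 -> 541
2: .
3: 732
4: 562
5: .
6: 51
7: .
8: 458 -> 80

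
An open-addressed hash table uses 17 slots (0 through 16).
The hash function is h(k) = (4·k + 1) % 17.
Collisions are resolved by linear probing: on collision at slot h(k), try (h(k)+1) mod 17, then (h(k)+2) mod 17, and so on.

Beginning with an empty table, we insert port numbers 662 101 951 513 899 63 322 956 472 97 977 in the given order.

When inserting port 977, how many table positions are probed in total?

7

662 hashes to 14; slot 14 is free → place at 14.
101 hashes to 14; 14 taken → place at 15.
951 hashes to 14; 14,15 taken → place at 16.
513 hashes to 13; slot 13 is free → place at 13.
899 hashes to 10; slot 10 is free → place at 10.
63 hashes to 15; 15,16 taken → place at 0.
322 hashes to 14; 14,15,16,0 taken → place at 1.
956 hashes to 0; 0,1 taken → place at 2.
472 hashes to 2; 2 taken → place at 3.
97 hashes to 15; 15,16,0,1,2,3 taken → place at 4.
977 hashes to 16; 16,0,1,2,3,4 taken → place at 5.
Table: [63, 322, 956, 472, 97, 977, ∅, ∅, ∅, ∅, 899, ∅, ∅, 513, 662, 101, 951]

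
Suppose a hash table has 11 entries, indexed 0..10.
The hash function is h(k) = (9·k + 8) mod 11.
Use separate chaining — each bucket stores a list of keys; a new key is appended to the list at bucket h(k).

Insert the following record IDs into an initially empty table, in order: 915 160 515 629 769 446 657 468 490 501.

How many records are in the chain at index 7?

Insert 915: h=4, bucket 4 empty -> new chain.
Insert 160: h=7, bucket 7 empty -> new chain.
Insert 515: h=1, bucket 1 empty -> new chain.
Insert 629: h=4, bucket 4 nonempty -> append to chain.
Insert 769: h=10, bucket 10 empty -> new chain.
Insert 446: h=7, bucket 7 nonempty -> append to chain.
Insert 657: h=3, bucket 3 empty -> new chain.
Insert 468: h=7, bucket 7 nonempty -> append to chain.
Insert 490: h=7, bucket 7 nonempty -> append to chain.
Insert 501: h=7, bucket 7 nonempty -> append to chain.
Final buckets:
0: ∅
1: 515
2: ∅
3: 657
4: 915 -> 629
5: ∅
6: ∅
7: 160 -> 446 -> 468 -> 490 -> 501
8: ∅
9: ∅
10: 769

5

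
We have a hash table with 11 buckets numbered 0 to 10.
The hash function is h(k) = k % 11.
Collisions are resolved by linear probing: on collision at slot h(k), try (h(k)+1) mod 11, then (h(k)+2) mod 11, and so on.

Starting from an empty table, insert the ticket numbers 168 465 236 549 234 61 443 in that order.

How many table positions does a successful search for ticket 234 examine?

4

168 hashes to 3; slot 3 is free → place at 3.
465 hashes to 3; 3 taken → place at 4.
236 hashes to 5; slot 5 is free → place at 5.
549 hashes to 10; slot 10 is free → place at 10.
234 hashes to 3; 3,4,5 taken → place at 6.
61 hashes to 6; 6 taken → place at 7.
443 hashes to 3; 3,4,5,6,7 taken → place at 8.
Table: [., ., ., 168, 465, 236, 234, 61, 443, ., 549]
Lookup 234: h=3, probe 3,4,5,6 → found at 6.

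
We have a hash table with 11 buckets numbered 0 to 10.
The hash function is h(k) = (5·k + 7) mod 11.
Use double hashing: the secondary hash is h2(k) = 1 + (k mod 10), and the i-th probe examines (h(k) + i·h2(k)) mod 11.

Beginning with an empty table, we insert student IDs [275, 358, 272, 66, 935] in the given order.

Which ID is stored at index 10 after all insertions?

66

Insert 275: h=7, slot 7 empty → index 7.
Insert 358: h=4, slot 4 empty → index 4.
Insert 272: h=3, slot 3 empty → index 3.
Insert 66: h=7, h2=7, slots 7,3 occupied → index 10.
Insert 935: h=7, h2=6, slot 7 occupied → index 2.
Table: [∅, ∅, 935, 272, 358, ∅, ∅, 275, ∅, ∅, 66]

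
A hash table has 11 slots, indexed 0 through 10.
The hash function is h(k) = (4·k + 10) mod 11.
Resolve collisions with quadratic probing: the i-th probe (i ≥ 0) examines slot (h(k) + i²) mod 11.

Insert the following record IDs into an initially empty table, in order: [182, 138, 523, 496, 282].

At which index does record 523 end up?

5

Insert 182: h=1, slot 1 empty → index 1.
Insert 138: h=1, slot 1 occupied → index 2.
Insert 523: h=1, slots 1,2 occupied → index 5.
Insert 496: h=3, slot 3 empty → index 3.
Insert 282: h=5, slot 5 occupied → index 6.
Table: [—, 182, 138, 496, —, 523, 282, —, —, —, —]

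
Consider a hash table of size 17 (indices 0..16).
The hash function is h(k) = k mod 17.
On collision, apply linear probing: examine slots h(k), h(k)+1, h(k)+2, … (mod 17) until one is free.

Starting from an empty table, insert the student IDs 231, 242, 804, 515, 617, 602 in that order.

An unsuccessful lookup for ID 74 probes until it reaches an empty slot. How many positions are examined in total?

4

Insert 231: h=10, slot 10 empty -> index 10.
Insert 242: h=4, slot 4 empty -> index 4.
Insert 804: h=5, slot 5 empty -> index 5.
Insert 515: h=5, slot 5 occupied -> index 6.
Insert 617: h=5, slots 5,6 occupied -> index 7.
Insert 602: h=7, slot 7 occupied -> index 8.
Table: [_, _, _, _, 242, 804, 515, 617, 602, _, 231, _, _, _, _, _, _]
Lookup 74: h=6, probe 6,7,8,9 → slot 9 empty, not found.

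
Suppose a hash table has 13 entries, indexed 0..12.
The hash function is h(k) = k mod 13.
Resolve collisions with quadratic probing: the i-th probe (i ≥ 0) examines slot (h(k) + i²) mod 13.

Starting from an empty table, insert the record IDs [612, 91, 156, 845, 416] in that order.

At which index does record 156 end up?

4

612 hashes to 1; slot 1 is free -> place at 1.
91 hashes to 0; slot 0 is free -> place at 0.
156 hashes to 0; 0,1 taken -> place at 4.
845 hashes to 0; 0,1,4 taken -> place at 9.
416 hashes to 0; 0,1,4,9 taken -> place at 3.
Table: [91, 612, -, 416, 156, -, -, -, -, 845, -, -, -]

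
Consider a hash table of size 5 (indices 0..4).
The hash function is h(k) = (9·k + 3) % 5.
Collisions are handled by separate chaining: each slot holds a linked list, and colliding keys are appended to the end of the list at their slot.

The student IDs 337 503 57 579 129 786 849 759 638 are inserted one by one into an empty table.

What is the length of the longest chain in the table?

337 -> bucket 1
503 -> bucket 0
57 -> bucket 1 (collision)
579 -> bucket 4
129 -> bucket 4 (collision)
786 -> bucket 2
849 -> bucket 4 (collision)
759 -> bucket 4 (collision)
638 -> bucket 0 (collision)
Final buckets:
0: 503 -> 638
1: 337 -> 57
2: 786
3: —
4: 579 -> 129 -> 849 -> 759

4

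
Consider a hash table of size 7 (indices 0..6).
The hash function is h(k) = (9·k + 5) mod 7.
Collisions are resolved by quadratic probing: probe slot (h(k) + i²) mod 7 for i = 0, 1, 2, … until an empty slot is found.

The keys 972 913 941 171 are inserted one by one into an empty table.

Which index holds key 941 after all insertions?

972 hashes to 3; slot 3 is free -> place at 3.
913 hashes to 4; slot 4 is free -> place at 4.
941 hashes to 4; 4 taken -> place at 5.
171 hashes to 4; 4,5 taken -> place at 1.
Table: [∅, 171, ∅, 972, 913, 941, ∅]

5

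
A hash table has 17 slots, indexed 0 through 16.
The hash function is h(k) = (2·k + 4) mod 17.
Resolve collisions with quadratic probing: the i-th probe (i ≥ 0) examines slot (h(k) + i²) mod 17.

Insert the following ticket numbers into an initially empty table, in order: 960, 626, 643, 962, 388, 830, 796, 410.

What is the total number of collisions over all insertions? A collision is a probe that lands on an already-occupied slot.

960 hashes to 3; slot 3 is free -> place at 3.
626 hashes to 15; slot 15 is free -> place at 15.
643 hashes to 15; 15 taken -> place at 16.
962 hashes to 7; slot 7 is free -> place at 7.
388 hashes to 15; 15,16 taken -> place at 2.
830 hashes to 15; 15,16,2,7 taken -> place at 14.
796 hashes to 15; 15,16,2,7,14 taken -> place at 6.
410 hashes to 8; slot 8 is free -> place at 8.
Table: [—, —, 388, 960, —, —, 796, 962, 410, —, —, —, —, —, 830, 626, 643]

12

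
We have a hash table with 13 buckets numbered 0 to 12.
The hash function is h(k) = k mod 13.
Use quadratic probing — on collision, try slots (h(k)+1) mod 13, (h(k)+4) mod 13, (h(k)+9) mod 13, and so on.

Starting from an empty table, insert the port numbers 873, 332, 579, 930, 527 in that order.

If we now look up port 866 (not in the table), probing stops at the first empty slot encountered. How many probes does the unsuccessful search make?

Insert 873: h=2, slot 2 empty → index 2.
Insert 332: h=7, slot 7 empty → index 7.
Insert 579: h=7, slot 7 occupied → index 8.
Insert 930: h=7, slots 7,8 occupied → index 11.
Insert 527: h=7, slots 7,8,11 occupied → index 3.
Table: [—, —, 873, 527, —, —, —, 332, 579, —, —, 930, —]
Lookup 866: h=8, probe 8,9 → slot 9 empty, not found.

2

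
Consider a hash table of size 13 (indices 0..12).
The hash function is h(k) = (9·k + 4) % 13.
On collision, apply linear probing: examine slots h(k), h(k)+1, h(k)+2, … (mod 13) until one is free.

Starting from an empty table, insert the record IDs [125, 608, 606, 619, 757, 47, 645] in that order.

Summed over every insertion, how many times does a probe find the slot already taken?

125: h=11 => slot 11
608: h=3 => slot 3
606: h=11, probe 11,12 => slot 12
619: h=11, probe 11,12,0 => slot 0
757: h=5 => slot 5
47: h=11, probe 11,12,0,1 => slot 1
645: h=11, probe 11,12,0,1,2 => slot 2
Table: [619, 47, 645, 608, ∅, 757, ∅, ∅, ∅, ∅, ∅, 125, 606]

10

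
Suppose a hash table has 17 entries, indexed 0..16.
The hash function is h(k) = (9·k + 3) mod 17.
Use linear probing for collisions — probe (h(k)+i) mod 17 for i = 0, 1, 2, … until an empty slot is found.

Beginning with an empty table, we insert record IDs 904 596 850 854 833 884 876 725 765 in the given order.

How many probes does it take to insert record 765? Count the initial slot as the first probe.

5

904: h=13 => slot 13
596: h=12 => slot 12
850: h=3 => slot 3
854: h=5 => slot 5
833: h=3, probe 3,4 => slot 4
884: h=3, probe 3,4,5,6 => slot 6
876: h=16 => slot 16
725: h=0 => slot 0
765: h=3, probe 3,4,5,6,7 => slot 7
Table: [725, ∅, ∅, 850, 833, 854, 884, 765, ∅, ∅, ∅, ∅, 596, 904, ∅, ∅, 876]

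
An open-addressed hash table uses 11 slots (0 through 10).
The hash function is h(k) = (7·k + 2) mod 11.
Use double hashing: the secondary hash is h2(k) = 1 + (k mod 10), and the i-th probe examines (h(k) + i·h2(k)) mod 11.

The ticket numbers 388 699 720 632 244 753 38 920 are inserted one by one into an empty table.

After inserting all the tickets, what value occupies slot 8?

Insert 388: h=1, slot 1 empty → index 1.
Insert 699: h=0, slot 0 empty → index 0.
Insert 720: h=4, slot 4 empty → index 4.
Insert 632: h=4, h2=3, slot 4 occupied → index 7.
Insert 244: h=5, slot 5 empty → index 5.
Insert 753: h=4, h2=4, slot 4 occupied → index 8.
Insert 38: h=4, h2=9, slot 4 occupied → index 2.
Insert 920: h=7, h2=1, slots 7,8 occupied → index 9.
Table: [699, 388, 38, -, 720, 244, -, 632, 753, 920, -]

753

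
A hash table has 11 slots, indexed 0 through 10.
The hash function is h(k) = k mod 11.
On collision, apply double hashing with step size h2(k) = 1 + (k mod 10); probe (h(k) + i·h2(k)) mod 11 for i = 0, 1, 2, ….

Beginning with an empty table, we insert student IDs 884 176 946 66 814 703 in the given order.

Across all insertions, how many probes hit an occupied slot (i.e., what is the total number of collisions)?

Insert 884: h=4, slot 4 empty => index 4.
Insert 176: h=0, slot 0 empty => index 0.
Insert 946: h=0, h2=7, slot 0 occupied => index 7.
Insert 66: h=0, h2=7, slots 0,7 occupied => index 3.
Insert 814: h=0, h2=5, slot 0 occupied => index 5.
Insert 703: h=10, slot 10 empty => index 10.
Table: [176, _, _, 66, 884, 814, _, 946, _, _, 703]

4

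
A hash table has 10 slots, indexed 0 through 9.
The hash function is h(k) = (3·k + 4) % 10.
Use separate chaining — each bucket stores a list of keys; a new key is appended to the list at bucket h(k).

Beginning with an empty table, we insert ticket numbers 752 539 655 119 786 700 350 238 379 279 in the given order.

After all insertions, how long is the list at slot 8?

1

752 -> bucket 0
539 -> bucket 1
655 -> bucket 9
119 -> bucket 1 (collision)
786 -> bucket 2
700 -> bucket 4
350 -> bucket 4 (collision)
238 -> bucket 8
379 -> bucket 1 (collision)
279 -> bucket 1 (collision)
Final buckets:
0: 752
1: 539 -> 119 -> 379 -> 279
2: 786
3: _
4: 700 -> 350
5: _
6: _
7: _
8: 238
9: 655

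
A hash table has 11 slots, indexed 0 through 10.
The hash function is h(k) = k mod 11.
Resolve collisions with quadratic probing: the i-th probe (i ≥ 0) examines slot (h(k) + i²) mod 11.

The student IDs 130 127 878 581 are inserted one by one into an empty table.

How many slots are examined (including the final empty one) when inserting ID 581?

3

130: h=9 -> slot 9
127: h=6 -> slot 6
878: h=9, probe 9,10 -> slot 10
581: h=9, probe 9,10,2 -> slot 2
Table: [., ., 581, ., ., ., 127, ., ., 130, 878]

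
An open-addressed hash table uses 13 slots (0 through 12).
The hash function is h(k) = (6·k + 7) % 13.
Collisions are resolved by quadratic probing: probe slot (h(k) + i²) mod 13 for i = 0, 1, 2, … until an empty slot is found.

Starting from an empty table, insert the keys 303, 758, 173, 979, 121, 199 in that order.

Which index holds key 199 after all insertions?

4

Insert 303: h=5, slot 5 empty => index 5.
Insert 758: h=5, slot 5 occupied => index 6.
Insert 173: h=5, slots 5,6 occupied => index 9.
Insert 979: h=5, slots 5,6,9 occupied => index 1.
Insert 121: h=5, slots 5,6,9,1 occupied => index 8.
Insert 199: h=5, slots 5,6,9,1,8 occupied => index 4.
Table: [-, 979, -, -, 199, 303, 758, -, 121, 173, -, -, -]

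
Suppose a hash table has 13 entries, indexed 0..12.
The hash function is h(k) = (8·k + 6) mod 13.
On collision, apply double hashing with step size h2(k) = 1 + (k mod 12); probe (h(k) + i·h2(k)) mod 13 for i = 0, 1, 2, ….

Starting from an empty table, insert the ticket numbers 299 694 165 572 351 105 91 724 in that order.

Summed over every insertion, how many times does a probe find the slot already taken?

299 hashes to 6; slot 6 is free -> place at 6.
694 hashes to 7; slot 7 is free -> place at 7.
165 hashes to 0; slot 0 is free -> place at 0.
572 hashes to 6, h2=9; 6 taken -> place at 2.
351 hashes to 6, h2=4; 6 taken -> place at 10.
105 hashes to 1; slot 1 is free -> place at 1.
91 hashes to 6, h2=8; 6,1 taken -> place at 9.
724 hashes to 0, h2=5; 0 taken -> place at 5.
Table: [165, 105, 572, —, —, 724, 299, 694, —, 91, 351, —, —]

5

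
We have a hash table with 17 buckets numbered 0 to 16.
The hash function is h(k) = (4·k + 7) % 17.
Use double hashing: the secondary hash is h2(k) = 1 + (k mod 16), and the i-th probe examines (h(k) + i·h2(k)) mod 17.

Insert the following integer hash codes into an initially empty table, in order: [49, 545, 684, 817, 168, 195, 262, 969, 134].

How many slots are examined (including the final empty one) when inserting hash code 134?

4

Insert 49: h=16, slot 16 empty -> index 16.
Insert 545: h=11, slot 11 empty -> index 11.
Insert 684: h=6, slot 6 empty -> index 6.
Insert 817: h=11, h2=2, slot 11 occupied -> index 13.
Insert 168: h=16, h2=9, slot 16 occupied -> index 8.
Insert 195: h=5, slot 5 empty -> index 5.
Insert 262: h=1, slot 1 empty -> index 1.
Insert 969: h=7, slot 7 empty -> index 7.
Insert 134: h=16, h2=7, slots 16,6,13 occupied -> index 3.
Table: [_, 262, _, 134, _, 195, 684, 969, 168, _, _, 545, _, 817, _, _, 49]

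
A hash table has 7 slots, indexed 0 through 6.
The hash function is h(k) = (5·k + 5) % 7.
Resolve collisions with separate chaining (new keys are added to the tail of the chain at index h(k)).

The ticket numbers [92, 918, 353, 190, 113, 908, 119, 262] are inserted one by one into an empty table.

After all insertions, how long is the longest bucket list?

4

Insert 92: h=3, bucket 3 empty → new chain.
Insert 918: h=3, bucket 3 nonempty → append to chain.
Insert 353: h=6, bucket 6 empty → new chain.
Insert 190: h=3, bucket 3 nonempty → append to chain.
Insert 113: h=3, bucket 3 nonempty → append to chain.
Insert 908: h=2, bucket 2 empty → new chain.
Insert 119: h=5, bucket 5 empty → new chain.
Insert 262: h=6, bucket 6 nonempty → append to chain.
Final buckets:
0: -
1: -
2: 908
3: 92 -> 918 -> 190 -> 113
4: -
5: 119
6: 353 -> 262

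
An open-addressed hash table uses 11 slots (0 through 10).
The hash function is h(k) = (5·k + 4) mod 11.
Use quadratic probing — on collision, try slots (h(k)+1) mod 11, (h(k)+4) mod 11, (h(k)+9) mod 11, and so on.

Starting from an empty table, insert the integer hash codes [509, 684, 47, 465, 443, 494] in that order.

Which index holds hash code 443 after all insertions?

6

509 hashes to 8; slot 8 is free -> place at 8.
684 hashes to 3; slot 3 is free -> place at 3.
47 hashes to 8; 8 taken -> place at 9.
465 hashes to 8; 8,9 taken -> place at 1.
443 hashes to 8; 8,9,1 taken -> place at 6.
494 hashes to 10; slot 10 is free -> place at 10.
Table: [-, 465, -, 684, -, -, 443, -, 509, 47, 494]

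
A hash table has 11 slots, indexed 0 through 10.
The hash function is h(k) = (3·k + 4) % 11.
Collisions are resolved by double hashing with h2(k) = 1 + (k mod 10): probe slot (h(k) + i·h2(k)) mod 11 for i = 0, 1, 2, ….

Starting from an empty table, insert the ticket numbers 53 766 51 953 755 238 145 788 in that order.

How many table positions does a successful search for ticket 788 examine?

53: h=9 → slot 9
766: h=3 → slot 3
51: h=3, h2=2, probe 3,5 → slot 5
953: h=3, h2=4, probe 3,7 → slot 7
755: h=3, h2=6, probe 3,9,4 → slot 4
238: h=3, h2=9, probe 3,1 → slot 1
145: h=10 → slot 10
788: h=3, h2=9, probe 3,1,10,8 → slot 8
Table: [., 238, ., 766, 755, 51, ., 953, 788, 53, 145]
Lookup 788: h=3, h2=9, probe 3,1,10,8 → found at 8.

4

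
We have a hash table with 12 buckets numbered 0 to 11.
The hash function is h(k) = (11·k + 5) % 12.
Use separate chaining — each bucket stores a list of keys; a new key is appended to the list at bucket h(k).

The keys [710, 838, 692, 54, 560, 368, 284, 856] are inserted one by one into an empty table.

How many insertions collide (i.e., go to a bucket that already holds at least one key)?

710 → bucket 3
838 → bucket 7
692 → bucket 9
54 → bucket 11
560 → bucket 9 (collision)
368 → bucket 9 (collision)
284 → bucket 9 (collision)
856 → bucket 1
Final buckets:
0: ∅
1: 856
2: ∅
3: 710
4: ∅
5: ∅
6: ∅
7: 838
8: ∅
9: 692 -> 560 -> 368 -> 284
10: ∅
11: 54

3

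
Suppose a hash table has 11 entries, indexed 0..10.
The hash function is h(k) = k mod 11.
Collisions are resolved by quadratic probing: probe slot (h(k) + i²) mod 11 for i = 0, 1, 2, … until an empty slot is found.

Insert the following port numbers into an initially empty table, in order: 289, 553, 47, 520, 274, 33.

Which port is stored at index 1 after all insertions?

520

Insert 289: h=3, slot 3 empty → index 3.
Insert 553: h=3, slot 3 occupied → index 4.
Insert 47: h=3, slots 3,4 occupied → index 7.
Insert 520: h=3, slots 3,4,7 occupied → index 1.
Insert 274: h=10, slot 10 empty → index 10.
Insert 33: h=0, slot 0 empty → index 0.
Table: [33, 520, _, 289, 553, _, _, 47, _, _, 274]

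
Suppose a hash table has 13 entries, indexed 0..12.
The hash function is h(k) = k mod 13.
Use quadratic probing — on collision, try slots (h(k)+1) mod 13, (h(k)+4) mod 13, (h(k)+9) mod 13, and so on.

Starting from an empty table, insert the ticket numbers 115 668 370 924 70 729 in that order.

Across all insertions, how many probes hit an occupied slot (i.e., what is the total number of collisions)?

115 hashes to 11; slot 11 is free -> place at 11.
668 hashes to 5; slot 5 is free -> place at 5.
370 hashes to 6; slot 6 is free -> place at 6.
924 hashes to 1; slot 1 is free -> place at 1.
70 hashes to 5; 5,6 taken -> place at 9.
729 hashes to 1; 1 taken -> place at 2.
Table: [—, 924, 729, —, —, 668, 370, —, —, 70, —, 115, —]

3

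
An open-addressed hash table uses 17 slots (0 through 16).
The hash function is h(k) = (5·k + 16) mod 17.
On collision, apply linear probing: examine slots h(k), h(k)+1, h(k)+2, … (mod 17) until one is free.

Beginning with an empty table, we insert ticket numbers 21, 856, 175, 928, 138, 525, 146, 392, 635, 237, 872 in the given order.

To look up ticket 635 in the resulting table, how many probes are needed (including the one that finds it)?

2

21 hashes to 2; slot 2 is free -> place at 2.
856 hashes to 12; slot 12 is free -> place at 12.
175 hashes to 7; slot 7 is free -> place at 7.
928 hashes to 15; slot 15 is free -> place at 15.
138 hashes to 9; slot 9 is free -> place at 9.
525 hashes to 6; slot 6 is free -> place at 6.
146 hashes to 15; 15 taken -> place at 16.
392 hashes to 4; slot 4 is free -> place at 4.
635 hashes to 12; 12 taken -> place at 13.
237 hashes to 11; slot 11 is free -> place at 11.
872 hashes to 7; 7 taken -> place at 8.
Table: [., ., 21, ., 392, ., 525, 175, 872, 138, ., 237, 856, 635, ., 928, 146]
Lookup 635: h=12, probe 12,13 → found at 13.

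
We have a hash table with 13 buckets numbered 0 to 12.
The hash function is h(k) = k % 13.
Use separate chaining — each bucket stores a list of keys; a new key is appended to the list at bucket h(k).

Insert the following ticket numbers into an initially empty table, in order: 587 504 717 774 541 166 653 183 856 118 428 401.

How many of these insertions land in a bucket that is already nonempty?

Insert 587: h=2, bucket 2 empty -> new chain.
Insert 504: h=10, bucket 10 empty -> new chain.
Insert 717: h=2, bucket 2 nonempty -> append to chain.
Insert 774: h=7, bucket 7 empty -> new chain.
Insert 541: h=8, bucket 8 empty -> new chain.
Insert 166: h=10, bucket 10 nonempty -> append to chain.
Insert 653: h=3, bucket 3 empty -> new chain.
Insert 183: h=1, bucket 1 empty -> new chain.
Insert 856: h=11, bucket 11 empty -> new chain.
Insert 118: h=1, bucket 1 nonempty -> append to chain.
Insert 428: h=12, bucket 12 empty -> new chain.
Insert 401: h=11, bucket 11 nonempty -> append to chain.
Final buckets:
0: ∅
1: 183 -> 118
2: 587 -> 717
3: 653
4: ∅
5: ∅
6: ∅
7: 774
8: 541
9: ∅
10: 504 -> 166
11: 856 -> 401
12: 428

4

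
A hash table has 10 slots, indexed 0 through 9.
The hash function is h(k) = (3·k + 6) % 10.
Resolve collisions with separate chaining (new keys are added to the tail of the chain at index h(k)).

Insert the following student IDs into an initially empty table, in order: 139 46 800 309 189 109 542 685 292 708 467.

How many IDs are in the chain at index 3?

4

Insert 139: h=3, bucket 3 empty -> new chain.
Insert 46: h=4, bucket 4 empty -> new chain.
Insert 800: h=6, bucket 6 empty -> new chain.
Insert 309: h=3, bucket 3 nonempty -> append to chain.
Insert 189: h=3, bucket 3 nonempty -> append to chain.
Insert 109: h=3, bucket 3 nonempty -> append to chain.
Insert 542: h=2, bucket 2 empty -> new chain.
Insert 685: h=1, bucket 1 empty -> new chain.
Insert 292: h=2, bucket 2 nonempty -> append to chain.
Insert 708: h=0, bucket 0 empty -> new chain.
Insert 467: h=7, bucket 7 empty -> new chain.
Final buckets:
0: 708
1: 685
2: 542 -> 292
3: 139 -> 309 -> 189 -> 109
4: 46
5: -
6: 800
7: 467
8: -
9: -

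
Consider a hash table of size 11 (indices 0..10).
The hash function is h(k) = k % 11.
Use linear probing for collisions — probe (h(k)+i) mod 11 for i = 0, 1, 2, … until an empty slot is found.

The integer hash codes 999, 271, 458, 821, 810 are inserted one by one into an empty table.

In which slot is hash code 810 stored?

0

999: h=9 => slot 9
271: h=7 => slot 7
458: h=7, probe 7,8 => slot 8
821: h=7, probe 7,8,9,10 => slot 10
810: h=7, probe 7,8,9,10,0 => slot 0
Table: [810, -, -, -, -, -, -, 271, 458, 999, 821]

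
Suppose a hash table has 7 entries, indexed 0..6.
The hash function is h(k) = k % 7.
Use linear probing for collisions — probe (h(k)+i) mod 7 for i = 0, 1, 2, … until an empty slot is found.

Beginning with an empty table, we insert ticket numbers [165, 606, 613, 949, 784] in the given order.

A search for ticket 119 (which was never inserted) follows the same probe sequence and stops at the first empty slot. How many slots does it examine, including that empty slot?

3

165: h=4 => slot 4
606: h=4, probe 4,5 => slot 5
613: h=4, probe 4,5,6 => slot 6
949: h=4, probe 4,5,6,0 => slot 0
784: h=0, probe 0,1 => slot 1
Table: [949, 784, ., ., 165, 606, 613]
Lookup 119: h=0, probe 0,1,2 → slot 2 empty, not found.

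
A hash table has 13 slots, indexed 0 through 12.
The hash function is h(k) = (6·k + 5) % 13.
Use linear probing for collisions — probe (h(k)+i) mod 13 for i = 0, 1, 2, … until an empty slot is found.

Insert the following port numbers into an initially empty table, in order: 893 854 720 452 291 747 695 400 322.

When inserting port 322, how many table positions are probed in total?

893 hashes to 7; slot 7 is free -> place at 7.
854 hashes to 7; 7 taken -> place at 8.
720 hashes to 9; slot 9 is free -> place at 9.
452 hashes to 0; slot 0 is free -> place at 0.
291 hashes to 9; 9 taken -> place at 10.
747 hashes to 2; slot 2 is free -> place at 2.
695 hashes to 2; 2 taken -> place at 3.
400 hashes to 0; 0 taken -> place at 1.
322 hashes to 0; 0,1,2,3 taken -> place at 4.
Table: [452, 400, 747, 695, 322, ., ., 893, 854, 720, 291, ., .]

5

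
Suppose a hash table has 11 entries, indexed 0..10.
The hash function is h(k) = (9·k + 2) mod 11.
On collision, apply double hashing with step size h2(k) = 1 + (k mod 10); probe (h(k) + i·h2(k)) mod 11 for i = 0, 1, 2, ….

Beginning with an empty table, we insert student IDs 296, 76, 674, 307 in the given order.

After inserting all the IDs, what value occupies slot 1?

307

296 hashes to 4; slot 4 is free -> place at 4.
76 hashes to 4, h2=7; 4 taken -> place at 0.
674 hashes to 7; slot 7 is free -> place at 7.
307 hashes to 4, h2=8; 4 taken -> place at 1.
Table: [76, 307, —, —, 296, —, —, 674, —, —, —]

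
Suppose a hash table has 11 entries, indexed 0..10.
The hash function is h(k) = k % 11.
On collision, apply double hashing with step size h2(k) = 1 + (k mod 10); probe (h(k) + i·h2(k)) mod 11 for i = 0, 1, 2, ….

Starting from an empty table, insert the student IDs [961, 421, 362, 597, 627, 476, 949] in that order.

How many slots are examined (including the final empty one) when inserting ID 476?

3

961: h=4 => slot 4
421: h=3 => slot 3
362: h=10 => slot 10
597: h=3, h2=8, probe 3,0 => slot 0
627: h=0, h2=8, probe 0,8 => slot 8
476: h=3, h2=7, probe 3,10,6 => slot 6
949: h=3, h2=10, probe 3,2 => slot 2
Table: [597, —, 949, 421, 961, —, 476, —, 627, —, 362]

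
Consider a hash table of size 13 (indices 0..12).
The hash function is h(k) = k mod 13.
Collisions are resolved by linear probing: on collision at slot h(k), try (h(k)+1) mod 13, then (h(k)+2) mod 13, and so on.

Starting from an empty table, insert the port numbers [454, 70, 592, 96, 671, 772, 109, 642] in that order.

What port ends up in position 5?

70

454 hashes to 12; slot 12 is free => place at 12.
70 hashes to 5; slot 5 is free => place at 5.
592 hashes to 7; slot 7 is free => place at 7.
96 hashes to 5; 5 taken => place at 6.
671 hashes to 8; slot 8 is free => place at 8.
772 hashes to 5; 5,6,7,8 taken => place at 9.
109 hashes to 5; 5,6,7,8,9 taken => place at 10.
642 hashes to 5; 5,6,7,8,9,10 taken => place at 11.
Table: [_, _, _, _, _, 70, 96, 592, 671, 772, 109, 642, 454]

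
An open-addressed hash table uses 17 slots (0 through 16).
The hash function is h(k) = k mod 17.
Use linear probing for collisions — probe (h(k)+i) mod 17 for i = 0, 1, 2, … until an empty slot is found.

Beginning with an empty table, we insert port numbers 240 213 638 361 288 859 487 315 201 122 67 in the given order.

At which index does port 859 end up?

11

Insert 240: h=2, slot 2 empty => index 2.
Insert 213: h=9, slot 9 empty => index 9.
Insert 638: h=9, slot 9 occupied => index 10.
Insert 361: h=4, slot 4 empty => index 4.
Insert 288: h=16, slot 16 empty => index 16.
Insert 859: h=9, slots 9,10 occupied => index 11.
Insert 487: h=11, slot 11 occupied => index 12.
Insert 315: h=9, slots 9,10,11,12 occupied => index 13.
Insert 201: h=14, slot 14 empty => index 14.
Insert 122: h=3, slot 3 empty => index 3.
Insert 67: h=16, slot 16 occupied => index 0.
Table: [67, —, 240, 122, 361, —, —, —, —, 213, 638, 859, 487, 315, 201, —, 288]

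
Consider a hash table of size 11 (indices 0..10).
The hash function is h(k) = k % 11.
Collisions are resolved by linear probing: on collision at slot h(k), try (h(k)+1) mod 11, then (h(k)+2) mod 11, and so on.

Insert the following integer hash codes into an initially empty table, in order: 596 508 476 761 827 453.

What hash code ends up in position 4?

476

596: h=2 → slot 2
508: h=2, probe 2,3 → slot 3
476: h=3, probe 3,4 → slot 4
761: h=2, probe 2,3,4,5 → slot 5
827: h=2, probe 2,3,4,5,6 → slot 6
453: h=2, probe 2,3,4,5,6,7 → slot 7
Table: [—, —, 596, 508, 476, 761, 827, 453, —, —, —]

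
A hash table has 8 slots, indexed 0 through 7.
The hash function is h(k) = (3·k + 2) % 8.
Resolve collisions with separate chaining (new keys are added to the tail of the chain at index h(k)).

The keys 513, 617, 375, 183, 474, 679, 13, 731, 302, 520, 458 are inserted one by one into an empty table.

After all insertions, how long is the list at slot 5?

Insert 513: h=5, bucket 5 empty → new chain.
Insert 617: h=5, bucket 5 nonempty → append to chain.
Insert 375: h=7, bucket 7 empty → new chain.
Insert 183: h=7, bucket 7 nonempty → append to chain.
Insert 474: h=0, bucket 0 empty → new chain.
Insert 679: h=7, bucket 7 nonempty → append to chain.
Insert 13: h=1, bucket 1 empty → new chain.
Insert 731: h=3, bucket 3 empty → new chain.
Insert 302: h=4, bucket 4 empty → new chain.
Insert 520: h=2, bucket 2 empty → new chain.
Insert 458: h=0, bucket 0 nonempty → append to chain.
Final buckets:
0: 474 -> 458
1: 13
2: 520
3: 731
4: 302
5: 513 -> 617
6: _
7: 375 -> 183 -> 679

2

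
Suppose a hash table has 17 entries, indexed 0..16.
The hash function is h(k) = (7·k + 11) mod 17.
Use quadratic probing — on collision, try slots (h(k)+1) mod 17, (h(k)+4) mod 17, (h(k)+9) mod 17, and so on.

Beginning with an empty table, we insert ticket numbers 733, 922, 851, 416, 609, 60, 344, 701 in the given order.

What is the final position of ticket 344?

733: h=8 -> slot 8
922: h=5 -> slot 5
851: h=1 -> slot 1
416: h=16 -> slot 16
609: h=7 -> slot 7
60: h=6 -> slot 6
344: h=5, probe 5,6,9 -> slot 9
701: h=5, probe 5,6,9,14 -> slot 14
Table: [∅, 851, ∅, ∅, ∅, 922, 60, 609, 733, 344, ∅, ∅, ∅, ∅, 701, ∅, 416]

9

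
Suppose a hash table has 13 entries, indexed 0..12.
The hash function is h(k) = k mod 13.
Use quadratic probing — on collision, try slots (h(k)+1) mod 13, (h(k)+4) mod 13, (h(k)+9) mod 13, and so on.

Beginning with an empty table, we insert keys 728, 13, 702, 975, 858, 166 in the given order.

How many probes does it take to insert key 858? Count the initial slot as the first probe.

5

Insert 728: h=0, slot 0 empty -> index 0.
Insert 13: h=0, slot 0 occupied -> index 1.
Insert 702: h=0, slots 0,1 occupied -> index 4.
Insert 975: h=0, slots 0,1,4 occupied -> index 9.
Insert 858: h=0, slots 0,1,4,9 occupied -> index 3.
Insert 166: h=10, slot 10 empty -> index 10.
Table: [728, 13, -, 858, 702, -, -, -, -, 975, 166, -, -]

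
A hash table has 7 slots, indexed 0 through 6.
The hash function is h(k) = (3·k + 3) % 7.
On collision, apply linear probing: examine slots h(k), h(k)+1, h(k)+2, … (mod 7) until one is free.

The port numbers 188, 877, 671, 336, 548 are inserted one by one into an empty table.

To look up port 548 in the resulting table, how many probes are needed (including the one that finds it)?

188: h=0 → slot 0
877: h=2 → slot 2
671: h=0, probe 0,1 → slot 1
336: h=3 → slot 3
548: h=2, probe 2,3,4 → slot 4
Table: [188, 671, 877, 336, 548, ., .]
Lookup 548: h=2, probe 2,3,4 → found at 4.

3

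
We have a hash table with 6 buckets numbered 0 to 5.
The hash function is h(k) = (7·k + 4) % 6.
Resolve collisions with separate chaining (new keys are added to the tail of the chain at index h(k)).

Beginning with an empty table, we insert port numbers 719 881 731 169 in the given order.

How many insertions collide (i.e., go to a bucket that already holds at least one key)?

2

Insert 719: h=3, bucket 3 empty -> new chain.
Insert 881: h=3, bucket 3 nonempty -> append to chain.
Insert 731: h=3, bucket 3 nonempty -> append to chain.
Insert 169: h=5, bucket 5 empty -> new chain.
Final buckets:
0: .
1: .
2: .
3: 719 -> 881 -> 731
4: .
5: 169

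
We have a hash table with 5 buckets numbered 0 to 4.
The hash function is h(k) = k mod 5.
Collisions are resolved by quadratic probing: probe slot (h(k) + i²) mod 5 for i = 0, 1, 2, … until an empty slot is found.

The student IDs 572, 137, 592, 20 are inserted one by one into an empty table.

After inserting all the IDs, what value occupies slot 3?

572 hashes to 2; slot 2 is free → place at 2.
137 hashes to 2; 2 taken → place at 3.
592 hashes to 2; 2,3 taken → place at 1.
20 hashes to 0; slot 0 is free → place at 0.
Table: [20, 592, 572, 137, _]

137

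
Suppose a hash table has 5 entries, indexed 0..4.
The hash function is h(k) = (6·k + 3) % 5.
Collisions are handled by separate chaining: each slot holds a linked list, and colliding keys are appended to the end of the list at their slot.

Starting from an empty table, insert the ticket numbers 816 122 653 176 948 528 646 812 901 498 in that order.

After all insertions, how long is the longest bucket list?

4

816 → bucket 4
122 → bucket 0
653 → bucket 1
176 → bucket 4 (collision)
948 → bucket 1 (collision)
528 → bucket 1 (collision)
646 → bucket 4 (collision)
812 → bucket 0 (collision)
901 → bucket 4 (collision)
498 → bucket 1 (collision)
Final buckets:
0: 122 -> 812
1: 653 -> 948 -> 528 -> 498
2: —
3: —
4: 816 -> 176 -> 646 -> 901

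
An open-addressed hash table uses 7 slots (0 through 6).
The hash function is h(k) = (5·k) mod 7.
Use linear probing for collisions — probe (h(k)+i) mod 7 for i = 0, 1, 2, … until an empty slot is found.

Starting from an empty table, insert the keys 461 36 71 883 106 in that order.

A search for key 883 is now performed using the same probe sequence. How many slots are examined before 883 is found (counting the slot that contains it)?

3

461: h=2 => slot 2
36: h=5 => slot 5
71: h=5, probe 5,6 => slot 6
883: h=5, probe 5,6,0 => slot 0
106: h=5, probe 5,6,0,1 => slot 1
Table: [883, 106, 461, ∅, ∅, 36, 71]
Lookup 883: h=5, probe 5,6,0 → found at 0.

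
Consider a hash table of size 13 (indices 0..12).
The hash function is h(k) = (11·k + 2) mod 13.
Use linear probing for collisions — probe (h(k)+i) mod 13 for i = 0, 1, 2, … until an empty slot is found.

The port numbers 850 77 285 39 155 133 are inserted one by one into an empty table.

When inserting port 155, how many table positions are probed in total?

4

850: h=5 -> slot 5
77: h=4 -> slot 4
285: h=4, probe 4,5,6 -> slot 6
39: h=2 -> slot 2
155: h=4, probe 4,5,6,7 -> slot 7
133: h=9 -> slot 9
Table: [_, _, 39, _, 77, 850, 285, 155, _, 133, _, _, _]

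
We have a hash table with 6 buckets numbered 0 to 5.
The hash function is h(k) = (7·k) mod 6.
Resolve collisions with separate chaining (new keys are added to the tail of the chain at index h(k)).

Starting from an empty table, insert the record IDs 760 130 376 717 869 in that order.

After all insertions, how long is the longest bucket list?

760 -> bucket 4
130 -> bucket 4 (collision)
376 -> bucket 4 (collision)
717 -> bucket 3
869 -> bucket 5
Final buckets:
0: -
1: -
2: -
3: 717
4: 760 -> 130 -> 376
5: 869

3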